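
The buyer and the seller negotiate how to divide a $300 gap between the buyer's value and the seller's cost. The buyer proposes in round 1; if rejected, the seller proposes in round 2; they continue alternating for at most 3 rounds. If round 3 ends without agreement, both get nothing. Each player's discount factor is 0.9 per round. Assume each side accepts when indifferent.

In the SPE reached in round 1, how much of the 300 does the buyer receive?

Round 3 (the buyer proposes): rejection yields 0 for the seller; the buyer offers 0 and keeps 300.
Round 2 (the seller proposes): the buyer can get 300 next round, worth 0.9 × 300 = 270 now; the seller offers that and keeps 30.
Round 1 (the buyer proposes): the seller can get 30 next round, worth 0.9 × 30 = 27 now; the buyer offers that and keeps 273.

273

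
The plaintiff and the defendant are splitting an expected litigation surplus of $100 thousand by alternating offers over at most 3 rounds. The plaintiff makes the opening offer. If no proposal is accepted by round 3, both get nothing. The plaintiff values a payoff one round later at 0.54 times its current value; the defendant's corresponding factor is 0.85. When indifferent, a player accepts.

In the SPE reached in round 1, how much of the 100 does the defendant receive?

Work backward from the last round.
Round 3 (the plaintiff proposes): rejection yields 0 for the defendant; the plaintiff offers 0 and keeps 100.
Round 2 (the defendant proposes): the plaintiff can get 100 next round, worth 0.54 × 100 = 54 now, so the defendant offers 54, keeping 46.
Round 1 (the plaintiff proposes): the defendant can get 46 next round, worth 0.85 × 46 = 39.1 now, so the plaintiff offers 39.1, keeping 60.9.

39.1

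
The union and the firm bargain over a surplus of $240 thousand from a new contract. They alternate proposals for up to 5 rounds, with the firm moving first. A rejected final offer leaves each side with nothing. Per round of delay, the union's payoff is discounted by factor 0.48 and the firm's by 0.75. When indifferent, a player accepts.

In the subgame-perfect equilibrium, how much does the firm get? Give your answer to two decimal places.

Work backward from the last round.
Round 5 (the firm proposes): the union will accept anything ≥ 0, so the firm offers 0 and keeps 240.
Round 4 (the union proposes): the firm can get 240 next round, worth 0.75 × 240 = 180 now, so the union offers 180, keeping 60.
Round 3 (the firm proposes): the union can get 60 next round, worth 0.48 × 60 = 28.8 now. The firm offers 28.8 and keeps 240 − 28.8 = 211.2.
Round 2 (the union proposes): the firm can get 211.2 next round, worth 0.75 × 211.2 = 158.4 now. The union offers 158.4 and keeps 240 − 158.4 = 81.6.
Round 1 (the firm proposes): the union can get 81.6 next round, worth 0.48 × 81.6 = 39.168 now; the firm offers that and keeps 200.832.

200.83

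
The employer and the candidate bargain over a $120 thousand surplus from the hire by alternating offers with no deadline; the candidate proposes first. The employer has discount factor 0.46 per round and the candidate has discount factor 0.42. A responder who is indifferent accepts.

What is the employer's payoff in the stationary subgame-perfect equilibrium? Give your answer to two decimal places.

39.68

When the candidate proposes, the employer accepts any offer worth at least 0.46 times what the employer would get by proposing next round; and vice versa.
This gives x = 120 − 0.46y and y = 120 − 0.42x, where x and y are each side's share when it proposes.
Hence (1 − 0.46·0.42)x = 120(1 − 0.46), i.e. 0.8068·x = 64.8.
x ≈ 80.3173; the employer's share is 120 − x ≈ 39.6827.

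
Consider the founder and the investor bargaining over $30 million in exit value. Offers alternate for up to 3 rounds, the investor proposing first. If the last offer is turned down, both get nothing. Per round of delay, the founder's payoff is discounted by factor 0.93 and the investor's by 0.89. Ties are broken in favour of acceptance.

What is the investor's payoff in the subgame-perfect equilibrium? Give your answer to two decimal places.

Round 3 (the investor proposes): the founder will accept anything ≥ 0, so the investor offers 0 and keeps 30.
Round 2 (the founder proposes): the investor can get 30 next round, worth 0.89 × 30 = 26.7 now; the founder offers that and keeps 3.3.
Round 1 (the investor proposes): the founder can get 3.3 next round, worth 0.93 × 3.3 = 3.069 now, so the investor offers 3.069, keeping 26.931.

26.93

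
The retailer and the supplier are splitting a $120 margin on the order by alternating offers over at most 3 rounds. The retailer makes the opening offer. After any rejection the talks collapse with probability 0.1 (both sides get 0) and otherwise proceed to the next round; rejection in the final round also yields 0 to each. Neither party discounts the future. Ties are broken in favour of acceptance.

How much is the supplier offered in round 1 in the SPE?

By backward induction:
Round 3 (the retailer proposes): rejection yields 0 for the supplier; the retailer offers 0 and keeps 120.
Round 2 (the supplier proposes): rejecting gives the retailer an expected 0.9 × 120 = 108, so the supplier offers 108, keeping 12.
Round 1 (the retailer proposes): rejecting gives the supplier an expected 0.9 × 12 = 10.8, so the retailer offers 10.8, keeping 109.2.

10.8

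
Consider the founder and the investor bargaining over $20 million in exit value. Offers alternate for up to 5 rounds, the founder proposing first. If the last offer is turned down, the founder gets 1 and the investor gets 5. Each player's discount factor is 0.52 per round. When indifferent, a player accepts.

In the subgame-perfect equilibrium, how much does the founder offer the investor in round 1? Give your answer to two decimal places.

Round 5 (the founder proposes): the investor gets 5 if talks fail, so the founder offers 5 and keeps 15.
Round 4 (the investor proposes): the founder can get 15 next round, worth 0.52 × 15 = 7.8 now; the investor offers that and keeps 12.2.
Round 3 (the founder proposes): the investor can get 12.2 next round, worth 0.52 × 12.2 = 6.344 now, so the founder offers 6.344, keeping 13.656.
Round 2 (the investor proposes): the founder can get 13.656 next round, worth 0.52 × 13.656 = 7.10112 now. The investor offers 7.10112 and keeps 20 − 7.10112 = 12.89888.
Round 1 (the founder proposes): the investor can get 12.89888 next round, worth 0.52 × 12.89888 = 6.7074176 now, so the founder offers 6.7074176, keeping 13.2925824.

6.71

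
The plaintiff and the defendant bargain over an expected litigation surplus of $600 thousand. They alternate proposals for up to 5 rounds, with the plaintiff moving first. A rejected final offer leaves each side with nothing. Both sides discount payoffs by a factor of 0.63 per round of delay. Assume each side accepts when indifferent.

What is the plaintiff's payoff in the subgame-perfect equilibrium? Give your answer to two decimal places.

404.63

Round 5 (the plaintiff proposes): the defendant will accept anything ≥ 0, so the plaintiff offers 0 and keeps 600.
Round 4 (the defendant proposes): the plaintiff can get 600 next round, worth 0.63 × 600 = 378 now, so the defendant offers 378, keeping 222.
Round 3 (the plaintiff proposes): the defendant can get 222 next round, worth 0.63 × 222 = 139.86 now. The plaintiff offers 139.86 and keeps 600 − 139.86 = 460.14.
Round 2 (the defendant proposes): the plaintiff can get 460.14 next round, worth 0.63 × 460.14 = 289.8882 now; the defendant offers that and keeps 310.1118.
Round 1 (the plaintiff proposes): the defendant can get 310.1118 next round, worth 0.63 × 310.1118 = 195.370434 now. The plaintiff offers 195.370434 and keeps 600 − 195.370434 = 404.629566.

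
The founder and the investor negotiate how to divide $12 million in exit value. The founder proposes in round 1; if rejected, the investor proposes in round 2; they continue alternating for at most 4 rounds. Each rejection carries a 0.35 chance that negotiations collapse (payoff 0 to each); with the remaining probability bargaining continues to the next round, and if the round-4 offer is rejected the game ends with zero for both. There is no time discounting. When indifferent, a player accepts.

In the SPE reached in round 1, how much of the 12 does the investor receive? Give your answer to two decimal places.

6.03

By backward induction:
Round 4 (the investor proposes): rejection yields 0 for the founder; the investor offers 0 and keeps 12.
Round 3 (the founder proposes): rejecting gives the investor an expected 0.65 × 12 = 7.8; the founder offers that and keeps 4.2.
Round 2 (the investor proposes): rejecting gives the founder an expected 0.65 × 4.2 = 2.73, so the investor offers 2.73, keeping 9.27.
Round 1 (the founder proposes): rejecting gives the investor an expected 0.65 × 9.27 = 6.0255. The founder offers 6.0255 and keeps 12 − 6.0255 = 5.9745.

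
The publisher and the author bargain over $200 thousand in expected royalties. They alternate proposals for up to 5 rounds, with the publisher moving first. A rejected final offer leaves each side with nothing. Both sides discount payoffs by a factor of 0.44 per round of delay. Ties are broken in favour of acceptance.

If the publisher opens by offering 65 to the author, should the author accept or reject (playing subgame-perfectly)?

Work out the author's continuation value if the offer is rejected.
Round 5 (the publisher proposes): the author will accept anything ≥ 0, so the publisher offers 0 and keeps 200.
Round 4 (the author proposes): the publisher can get 200 next round, worth 0.44 × 200 = 88 now; the author offers that and keeps 112.
Round 3 (the publisher proposes): the author can get 112 next round, worth 0.44 × 112 = 49.28 now, so the publisher offers 49.28, keeping 150.72.
Round 2 (the author proposes): the publisher can get 150.72 next round, worth 0.44 × 150.72 = 66.3168 now. The author offers 66.3168 and keeps 200 − 66.3168 = 133.6832.
So by rejecting in round 1, the author gets 133.6832 next round, worth 0.44 × 133.6832 = 58.820608 now.
Offer 65 ≥ 58.820608, so the author accepts.

Accept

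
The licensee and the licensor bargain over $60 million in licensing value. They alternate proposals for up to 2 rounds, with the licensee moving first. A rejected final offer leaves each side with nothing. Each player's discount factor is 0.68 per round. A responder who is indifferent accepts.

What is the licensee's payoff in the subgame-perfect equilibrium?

19.2

Round 2 (the licensor proposes): rejection yields 0 for the licensee; the licensor offers 0 and keeps 60.
Round 1 (the licensee proposes): the licensor can get 60 next round, worth 0.68 × 60 = 40.8 now. The licensee offers 40.8 and keeps 60 − 40.8 = 19.2.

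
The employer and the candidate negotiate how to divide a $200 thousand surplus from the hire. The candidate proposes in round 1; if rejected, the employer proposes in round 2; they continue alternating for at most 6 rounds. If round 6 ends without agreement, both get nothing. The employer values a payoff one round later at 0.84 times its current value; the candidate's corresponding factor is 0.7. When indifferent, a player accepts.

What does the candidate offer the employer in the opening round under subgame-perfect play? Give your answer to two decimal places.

138.12

Round 6 (the employer proposes): rejection yields 0 for the candidate; the employer offers 0 and keeps 200.
Round 5 (the candidate proposes): the employer can get 200 next round, worth 0.84 × 200 = 168 now, so the candidate offers 168, keeping 32.
Round 4 (the employer proposes): the candidate can get 32 next round, worth 0.7 × 32 = 22.4 now. The employer offers 22.4 and keeps 200 − 22.4 = 177.6.
Round 3 (the candidate proposes): the employer can get 177.6 next round, worth 0.84 × 177.6 = 149.184 now. The candidate offers 149.184 and keeps 200 − 149.184 = 50.816.
Round 2 (the employer proposes): the candidate can get 50.816 next round, worth 0.7 × 50.816 = 35.5712 now. The employer offers 35.5712 and keeps 200 − 35.5712 = 164.4288.
Round 1 (the candidate proposes): the employer can get 164.4288 next round, worth 0.84 × 164.4288 = 138.120192 now, so the candidate offers 138.120192, keeping 61.879808.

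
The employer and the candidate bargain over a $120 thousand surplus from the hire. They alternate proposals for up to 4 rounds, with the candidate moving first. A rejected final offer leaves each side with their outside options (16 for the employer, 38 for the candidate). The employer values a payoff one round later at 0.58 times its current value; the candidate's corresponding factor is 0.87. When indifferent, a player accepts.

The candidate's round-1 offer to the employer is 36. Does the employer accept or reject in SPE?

Accept

Round 4 (the employer proposes): the candidate gets 38 if talks fail, so the employer offers 38 and keeps 82.
Round 3 (the candidate proposes): the employer can get 82 next round, worth 0.58 × 82 = 47.56 now, so the candidate offers 47.56, keeping 72.44.
Round 2 (the employer proposes): the candidate can get 72.44 next round, worth 0.87 × 72.44 = 63.0228 now. The employer offers 63.0228 and keeps 120 − 63.0228 = 56.9772.
So by rejecting in round 1, the employer gets 56.9772 next round, worth 0.58 × 56.9772 = 33.046776 now.
Offer 36 ≥ 33.046776, so the employer accepts.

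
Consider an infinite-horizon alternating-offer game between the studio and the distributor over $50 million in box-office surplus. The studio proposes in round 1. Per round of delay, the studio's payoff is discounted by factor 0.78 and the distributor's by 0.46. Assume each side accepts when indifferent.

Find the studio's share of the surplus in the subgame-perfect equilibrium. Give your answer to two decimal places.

42.11

Let x be the studio's share when the studio proposes and y be the distributor's share when the distributor proposes.
The distributor accepts iff offered ≥ 0.46·y, so x = 50 − 0.46y. Symmetrically y = 50 − 0.78x.
Substituting: x = 50 − 0.46(50 − 0.78x), giving x(1 − 0.78·0.46) = 50(1 − 0.46).
So x = 50 × 0.54 / 0.6412 ≈ 42.1085, and the distributor receives 50 − x ≈ 7.8915.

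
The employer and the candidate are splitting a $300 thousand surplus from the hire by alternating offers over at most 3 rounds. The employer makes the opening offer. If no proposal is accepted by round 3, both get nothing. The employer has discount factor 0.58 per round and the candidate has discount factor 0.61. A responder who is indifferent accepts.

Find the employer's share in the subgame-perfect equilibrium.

Round 3 (the employer proposes): rejection yields 0 for the candidate; the employer offers 0 and keeps 300.
Round 2 (the candidate proposes): the employer can get 300 next round, worth 0.58 × 300 = 174 now, so the candidate offers 174, keeping 126.
Round 1 (the employer proposes): the candidate can get 126 next round, worth 0.61 × 126 = 76.86 now. The employer offers 76.86 and keeps 300 − 76.86 = 223.14.

223.14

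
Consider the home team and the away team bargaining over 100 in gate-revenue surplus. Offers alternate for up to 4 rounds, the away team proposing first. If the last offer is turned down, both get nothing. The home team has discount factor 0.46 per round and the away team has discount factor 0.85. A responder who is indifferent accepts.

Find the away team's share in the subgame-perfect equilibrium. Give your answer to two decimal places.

Round 4 (the home team proposes): the away team will accept anything ≥ 0, so the home team offers 0 and keeps 100.
Round 3 (the away team proposes): the home team can get 100 next round, worth 0.46 × 100 = 46 now; the away team offers that and keeps 54.
Round 2 (the home team proposes): the away team can get 54 next round, worth 0.85 × 54 = 45.9 now, so the home team offers 45.9, keeping 54.1.
Round 1 (the away team proposes): the home team can get 54.1 next round, worth 0.46 × 54.1 = 24.886 now; the away team offers that and keeps 75.114.

75.11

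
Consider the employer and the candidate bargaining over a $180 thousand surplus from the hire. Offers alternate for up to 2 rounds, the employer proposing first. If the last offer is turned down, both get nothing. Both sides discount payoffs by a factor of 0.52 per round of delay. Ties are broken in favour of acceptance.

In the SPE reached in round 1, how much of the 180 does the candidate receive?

Solve by backward induction from round 2.
Round 2 (the candidate proposes): the employer will accept anything ≥ 0, so the candidate offers 0 and keeps 180.
Round 1 (the employer proposes): the candidate can get 180 next round, worth 0.52 × 180 = 93.6 now. The employer offers 93.6 and keeps 180 − 93.6 = 86.4.

93.6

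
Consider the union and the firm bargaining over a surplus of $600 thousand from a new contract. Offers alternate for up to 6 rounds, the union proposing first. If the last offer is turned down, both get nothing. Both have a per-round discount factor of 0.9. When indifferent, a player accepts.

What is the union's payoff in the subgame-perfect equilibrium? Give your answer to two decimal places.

147.97

Round 6 (the firm proposes): rejection yields 0 for the union; the firm offers 0 and keeps 600.
Round 5 (the union proposes): the firm can get 600 next round, worth 0.9 × 600 = 540 now, so the union offers 540, keeping 60.
Round 4 (the firm proposes): the union can get 60 next round, worth 0.9 × 60 = 54 now, so the firm offers 54, keeping 546.
Round 3 (the union proposes): the firm can get 546 next round, worth 0.9 × 546 = 491.4 now; the union offers that and keeps 108.6.
Round 2 (the firm proposes): the union can get 108.6 next round, worth 0.9 × 108.6 = 97.74 now. The firm offers 97.74 and keeps 600 − 97.74 = 502.26.
Round 1 (the union proposes): the firm can get 502.26 next round, worth 0.9 × 502.26 = 452.034 now, so the union offers 452.034, keeping 147.966.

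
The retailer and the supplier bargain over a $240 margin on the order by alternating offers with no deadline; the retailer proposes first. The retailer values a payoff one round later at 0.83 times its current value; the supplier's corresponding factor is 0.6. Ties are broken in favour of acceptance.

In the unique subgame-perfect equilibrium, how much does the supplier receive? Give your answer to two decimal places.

48.76

Let x be the retailer's share when the retailer proposes and y be the supplier's share when the supplier proposes.
The supplier accepts iff offered ≥ 0.6·y, so x = 240 − 0.6y. Symmetrically y = 240 − 0.83x.
Substituting: x = 240 − 0.6(240 − 0.83x), giving x(1 − 0.83·0.6) = 240(1 − 0.6).
So x = 240 × 0.4 / 0.502 ≈ 191.2351, and the supplier receives 240 − x ≈ 48.7649.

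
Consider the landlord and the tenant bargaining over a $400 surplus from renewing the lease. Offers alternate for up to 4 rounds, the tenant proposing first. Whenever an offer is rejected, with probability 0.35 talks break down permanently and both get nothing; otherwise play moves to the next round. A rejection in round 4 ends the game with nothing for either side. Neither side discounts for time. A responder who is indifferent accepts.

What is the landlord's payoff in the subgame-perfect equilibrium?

200.85

Round 4 (the landlord proposes): rejection yields 0 for the tenant; the landlord offers 0 and keeps 400.
Round 3 (the tenant proposes): rejecting gives the landlord an expected 0.65 × 400 = 260; the tenant offers that and keeps 140.
Round 2 (the landlord proposes): rejecting gives the tenant an expected 0.65 × 140 = 91; the landlord offers that and keeps 309.
Round 1 (the tenant proposes): rejecting gives the landlord an expected 0.65 × 309 = 200.85. The tenant offers 200.85 and keeps 400 − 200.85 = 199.15.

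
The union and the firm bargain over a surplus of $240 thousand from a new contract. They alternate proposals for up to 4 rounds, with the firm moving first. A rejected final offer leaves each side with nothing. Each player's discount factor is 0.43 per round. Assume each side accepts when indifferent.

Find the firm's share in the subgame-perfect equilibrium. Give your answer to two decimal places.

162.09

Round 4 (the union proposes): the firm will accept anything ≥ 0, so the union offers 0 and keeps 240.
Round 3 (the firm proposes): the union can get 240 next round, worth 0.43 × 240 = 103.2 now; the firm offers that and keeps 136.8.
Round 2 (the union proposes): the firm can get 136.8 next round, worth 0.43 × 136.8 = 58.824 now; the union offers that and keeps 181.176.
Round 1 (the firm proposes): the union can get 181.176 next round, worth 0.43 × 181.176 = 77.90568 now, so the firm offers 77.90568, keeping 162.09432.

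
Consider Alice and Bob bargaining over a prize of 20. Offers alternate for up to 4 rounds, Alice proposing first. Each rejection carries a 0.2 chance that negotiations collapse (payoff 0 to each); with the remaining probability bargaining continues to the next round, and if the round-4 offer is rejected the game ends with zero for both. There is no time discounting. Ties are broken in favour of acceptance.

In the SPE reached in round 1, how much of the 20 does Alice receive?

6.56

By backward induction:
Round 4 (Bob proposes): Alice will accept anything ≥ 0, so Bob offers 0 and keeps 20.
Round 3 (Alice proposes): rejecting gives Bob an expected 0.8 × 20 = 16. Alice offers 16 and keeps 20 − 16 = 4.
Round 2 (Bob proposes): rejecting gives Alice an expected 0.8 × 4 = 3.2; Bob offers that and keeps 16.8.
Round 1 (Alice proposes): rejecting gives Bob an expected 0.8 × 16.8 = 13.44, so Alice offers 13.44, keeping 6.56.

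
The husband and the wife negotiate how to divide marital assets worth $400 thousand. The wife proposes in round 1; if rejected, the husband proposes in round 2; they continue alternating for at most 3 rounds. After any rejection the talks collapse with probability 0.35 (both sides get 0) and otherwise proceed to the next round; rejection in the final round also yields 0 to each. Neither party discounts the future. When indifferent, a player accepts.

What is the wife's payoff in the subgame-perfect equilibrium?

309

Round 3 (the wife proposes): the husband will accept anything ≥ 0, so the wife offers 0 and keeps 400.
Round 2 (the husband proposes): rejecting gives the wife an expected 0.65 × 400 = 260. The husband offers 260 and keeps 400 − 260 = 140.
Round 1 (the wife proposes): rejecting gives the husband an expected 0.65 × 140 = 91; the wife offers that and keeps 309.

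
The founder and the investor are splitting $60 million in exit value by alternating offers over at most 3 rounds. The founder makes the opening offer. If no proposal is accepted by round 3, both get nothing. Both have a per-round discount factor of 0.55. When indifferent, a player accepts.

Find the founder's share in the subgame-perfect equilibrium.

Round 3 (the founder proposes): rejection yields 0 for the investor; the founder offers 0 and keeps 60.
Round 2 (the investor proposes): the founder can get 60 next round, worth 0.55 × 60 = 33 now; the investor offers that and keeps 27.
Round 1 (the founder proposes): the investor can get 27 next round, worth 0.55 × 27 = 14.85 now, so the founder offers 14.85, keeping 45.15.

45.15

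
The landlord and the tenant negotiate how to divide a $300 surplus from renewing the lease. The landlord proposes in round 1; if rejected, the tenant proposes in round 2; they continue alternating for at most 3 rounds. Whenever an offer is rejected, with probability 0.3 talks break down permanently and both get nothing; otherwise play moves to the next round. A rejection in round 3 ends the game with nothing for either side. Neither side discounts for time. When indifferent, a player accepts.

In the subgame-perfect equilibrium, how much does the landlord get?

237

By backward induction:
Round 3 (the landlord proposes): rejection yields 0 for the tenant; the landlord offers 0 and keeps 300.
Round 2 (the tenant proposes): rejecting gives the landlord an expected 0.7 × 300 = 210, so the tenant offers 210, keeping 90.
Round 1 (the landlord proposes): rejecting gives the tenant an expected 0.7 × 90 = 63. The landlord offers 63 and keeps 300 − 63 = 237.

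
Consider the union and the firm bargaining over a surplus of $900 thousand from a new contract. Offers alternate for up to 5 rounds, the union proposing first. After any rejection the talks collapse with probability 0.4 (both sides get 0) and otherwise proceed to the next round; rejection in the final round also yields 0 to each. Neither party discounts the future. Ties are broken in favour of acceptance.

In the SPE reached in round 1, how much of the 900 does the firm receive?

293.76

Round 5 (the union proposes): rejection yields 0 for the firm; the union offers 0 and keeps 900.
Round 4 (the firm proposes): rejecting gives the union an expected 0.6 × 900 = 540. The firm offers 540 and keeps 900 − 540 = 360.
Round 3 (the union proposes): rejecting gives the firm an expected 0.6 × 360 = 216. The union offers 216 and keeps 900 − 216 = 684.
Round 2 (the firm proposes): rejecting gives the union an expected 0.6 × 684 = 410.4. The firm offers 410.4 and keeps 900 − 410.4 = 489.6.
Round 1 (the union proposes): rejecting gives the firm an expected 0.6 × 489.6 = 293.76, so the union offers 293.76, keeping 606.24.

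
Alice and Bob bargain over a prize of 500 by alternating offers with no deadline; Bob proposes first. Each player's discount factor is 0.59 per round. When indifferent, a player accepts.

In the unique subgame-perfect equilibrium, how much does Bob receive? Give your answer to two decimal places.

Let x be Bob's share when Bob proposes and y be Alice's share when Alice proposes.
Alice accepts iff offered ≥ 0.59·y, so x = 500 − 0.59y. Symmetrically y = 500 − 0.59x.
Substituting: x = 500 − 0.59(500 − 0.59x), giving x(1 − 0.59·0.59) = 500(1 − 0.59).
So x = 500 × 0.41 / 0.6519 ≈ 314.4654, and Alice receives 500 − x ≈ 185.5346.

314.47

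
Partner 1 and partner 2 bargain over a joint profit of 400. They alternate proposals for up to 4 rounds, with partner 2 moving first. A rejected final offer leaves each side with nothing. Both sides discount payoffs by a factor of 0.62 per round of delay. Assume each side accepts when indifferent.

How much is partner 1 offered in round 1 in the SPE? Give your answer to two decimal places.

189.57

Round 4 (partner 1 proposes): rejection yields 0 for partner 2; partner 1 offers 0 and keeps 400.
Round 3 (partner 2 proposes): partner 1 can get 400 next round, worth 0.62 × 400 = 248 now, so partner 2 offers 248, keeping 152.
Round 2 (partner 1 proposes): partner 2 can get 152 next round, worth 0.62 × 152 = 94.24 now, so partner 1 offers 94.24, keeping 305.76.
Round 1 (partner 2 proposes): partner 1 can get 305.76 next round, worth 0.62 × 305.76 = 189.5712 now; partner 2 offers that and keeps 210.4288.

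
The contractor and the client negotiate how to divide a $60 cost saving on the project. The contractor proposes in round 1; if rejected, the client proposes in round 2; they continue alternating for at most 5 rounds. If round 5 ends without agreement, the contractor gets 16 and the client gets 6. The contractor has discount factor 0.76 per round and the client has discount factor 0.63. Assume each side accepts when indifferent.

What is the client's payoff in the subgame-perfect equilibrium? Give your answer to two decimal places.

14.79

By backward induction:
Round 5 (the contractor proposes): the client gets 6 if talks fail, so the contractor offers 6 and keeps 54.
Round 4 (the client proposes): the contractor can get 54 next round, worth 0.76 × 54 = 41.04 now. The client offers 41.04 and keeps 60 − 41.04 = 18.96.
Round 3 (the contractor proposes): the client can get 18.96 next round, worth 0.63 × 18.96 = 11.9448 now; the contractor offers that and keeps 48.0552.
Round 2 (the client proposes): the contractor can get 48.0552 next round, worth 0.76 × 48.0552 = 36.521952 now. The client offers 36.521952 and keeps 60 − 36.521952 = 23.478048.
Round 1 (the contractor proposes): the client can get 23.478048 next round, worth 0.63 × 23.478048 = 14.79117024 now, so the contractor offers 14.79117024, keeping 45.20882976.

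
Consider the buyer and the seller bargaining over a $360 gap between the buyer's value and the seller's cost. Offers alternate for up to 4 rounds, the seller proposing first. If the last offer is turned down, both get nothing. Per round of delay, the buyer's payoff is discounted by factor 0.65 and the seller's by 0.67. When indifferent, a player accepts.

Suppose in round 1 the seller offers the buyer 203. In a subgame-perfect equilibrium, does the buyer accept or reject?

Accept

Round 4 (the buyer proposes): the seller will accept anything ≥ 0, so the buyer offers 0 and keeps 360.
Round 3 (the seller proposes): the buyer can get 360 next round, worth 0.65 × 360 = 234 now; the seller offers that and keeps 126.
Round 2 (the buyer proposes): the seller can get 126 next round, worth 0.67 × 126 = 84.42 now; the buyer offers that and keeps 275.58.
So by rejecting in round 1, the buyer gets 275.58 next round, worth 0.65 × 275.58 = 179.127 now.
Offer 203 ≥ 179.127, so the buyer accepts.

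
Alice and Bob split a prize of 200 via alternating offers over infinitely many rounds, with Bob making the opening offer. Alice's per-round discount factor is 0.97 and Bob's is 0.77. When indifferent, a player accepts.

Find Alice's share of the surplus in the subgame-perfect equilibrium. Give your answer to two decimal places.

In a stationary SPE each proposer offers the other exactly their discounted continuation value.
If Bob keeps x when proposing and Alice keeps y when proposing, then x = 200 − 0.97y and y = 200 − 0.77x.
Solving: x = 200(1 − 0.97) / (1 − 0.77·0.97) = 6 / 0.2531 ≈ 23.7060.
Alice gets 200 − 23.7060 ≈ 176.2940.

176.29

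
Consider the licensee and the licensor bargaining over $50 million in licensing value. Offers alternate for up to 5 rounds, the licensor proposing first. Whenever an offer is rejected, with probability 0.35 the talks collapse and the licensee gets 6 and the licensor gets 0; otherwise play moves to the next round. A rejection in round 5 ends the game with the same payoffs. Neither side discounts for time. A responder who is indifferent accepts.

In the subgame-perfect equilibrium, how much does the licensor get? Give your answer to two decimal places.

By backward induction:
Round 5 (the licensor proposes): the licensee gets 6 if talks fail, so the licensor offers 6 and keeps 44.
Round 4 (the licensee proposes): rejecting gives the licensor an expected 0.65 × 44 = 28.6. The licensee offers 28.6 and keeps 50 − 28.6 = 21.4.
Round 3 (the licensor proposes): rejecting gives the licensee an expected 0.65 × 21.4 + 0.35 × 6 = 16.01, so the licensor offers 16.01, keeping 33.99.
Round 2 (the licensee proposes): rejecting gives the licensor an expected 0.65 × 33.99 = 22.0935. The licensee offers 22.0935 and keeps 50 − 22.0935 = 27.9065.
Round 1 (the licensor proposes): rejecting gives the licensee an expected 0.65 × 27.9065 + 0.35 × 6 = 20.239225, so the licensor offers 20.239225, keeping 29.760775.

29.76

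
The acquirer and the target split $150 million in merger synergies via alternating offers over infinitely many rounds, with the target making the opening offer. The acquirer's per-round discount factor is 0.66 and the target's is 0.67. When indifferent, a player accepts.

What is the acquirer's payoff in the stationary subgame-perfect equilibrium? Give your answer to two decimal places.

58.57

Let x be the target's share when the target proposes and y be the acquirer's share when the acquirer proposes.
The acquirer accepts iff offered ≥ 0.66·y, so x = 150 − 0.66y. Symmetrically y = 150 − 0.67x.
Substituting: x = 150 − 0.66(150 − 0.67x), giving x(1 − 0.67·0.66) = 150(1 − 0.66).
So x = 150 × 0.34 / 0.5578 ≈ 91.4306, and the acquirer receives 150 − x ≈ 58.5694.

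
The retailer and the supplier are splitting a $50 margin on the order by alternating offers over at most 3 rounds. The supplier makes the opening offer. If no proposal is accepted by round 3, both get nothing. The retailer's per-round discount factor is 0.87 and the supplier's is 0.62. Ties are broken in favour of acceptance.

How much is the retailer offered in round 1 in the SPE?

Round 3 (the supplier proposes): the retailer will accept anything ≥ 0, so the supplier offers 0 and keeps 50.
Round 2 (the retailer proposes): the supplier can get 50 next round, worth 0.62 × 50 = 31 now, so the retailer offers 31, keeping 19.
Round 1 (the supplier proposes): the retailer can get 19 next round, worth 0.87 × 19 = 16.53 now. The supplier offers 16.53 and keeps 50 − 16.53 = 33.47.

16.53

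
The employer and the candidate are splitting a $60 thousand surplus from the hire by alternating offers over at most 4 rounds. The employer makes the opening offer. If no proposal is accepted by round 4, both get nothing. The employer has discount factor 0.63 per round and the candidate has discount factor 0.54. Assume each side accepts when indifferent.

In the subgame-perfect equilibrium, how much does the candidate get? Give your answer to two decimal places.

Work backward from the last round.
Round 4 (the candidate proposes): rejection yields 0 for the employer; the candidate offers 0 and keeps 60.
Round 3 (the employer proposes): the candidate can get 60 next round, worth 0.54 × 60 = 32.4 now; the employer offers that and keeps 27.6.
Round 2 (the candidate proposes): the employer can get 27.6 next round, worth 0.63 × 27.6 = 17.388 now, so the candidate offers 17.388, keeping 42.612.
Round 1 (the employer proposes): the candidate can get 42.612 next round, worth 0.54 × 42.612 = 23.01048 now. The employer offers 23.01048 and keeps 60 − 23.01048 = 36.98952.

23.01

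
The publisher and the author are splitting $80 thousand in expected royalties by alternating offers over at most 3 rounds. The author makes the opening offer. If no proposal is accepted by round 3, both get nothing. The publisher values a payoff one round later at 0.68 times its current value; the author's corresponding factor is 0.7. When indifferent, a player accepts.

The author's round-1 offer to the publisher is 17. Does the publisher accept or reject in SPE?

Accept

Work out the publisher's continuation value if the offer is rejected.
Round 3 (the author proposes): the publisher will accept anything ≥ 0, so the author offers 0 and keeps 80.
Round 2 (the publisher proposes): the author can get 80 next round, worth 0.7 × 80 = 56 now. The publisher offers 56 and keeps 80 − 56 = 24.
So by rejecting in round 1, the publisher gets 24 next round, worth 0.68 × 24 = 16.32 now.
Offer 17 ≥ 16.32, so the publisher accepts.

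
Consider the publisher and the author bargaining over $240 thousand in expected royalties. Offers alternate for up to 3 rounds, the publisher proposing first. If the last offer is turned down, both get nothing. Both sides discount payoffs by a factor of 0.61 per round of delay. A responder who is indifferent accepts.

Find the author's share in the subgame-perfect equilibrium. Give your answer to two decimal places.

57.10

Round 3 (the publisher proposes): rejection yields 0 for the author; the publisher offers 0 and keeps 240.
Round 2 (the author proposes): the publisher can get 240 next round, worth 0.61 × 240 = 146.4 now; the author offers that and keeps 93.6.
Round 1 (the publisher proposes): the author can get 93.6 next round, worth 0.61 × 93.6 = 57.096 now, so the publisher offers 57.096, keeping 182.904.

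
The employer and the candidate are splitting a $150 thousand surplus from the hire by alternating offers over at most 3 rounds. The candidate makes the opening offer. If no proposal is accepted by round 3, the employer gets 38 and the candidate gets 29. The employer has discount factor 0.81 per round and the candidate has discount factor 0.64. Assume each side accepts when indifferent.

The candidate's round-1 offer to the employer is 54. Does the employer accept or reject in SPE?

Reject

Round 3 (the candidate proposes): the employer gets 38 if talks fail, so the candidate offers 38 and keeps 112.
Round 2 (the employer proposes): the candidate can get 112 next round, worth 0.64 × 112 = 71.68 now. The employer offers 71.68 and keeps 150 − 71.68 = 78.32.
So by rejecting in round 1, the employer gets 78.32 next round, worth 0.81 × 78.32 = 63.4392 now.
Offer 54 < 63.4392, so the employer rejects.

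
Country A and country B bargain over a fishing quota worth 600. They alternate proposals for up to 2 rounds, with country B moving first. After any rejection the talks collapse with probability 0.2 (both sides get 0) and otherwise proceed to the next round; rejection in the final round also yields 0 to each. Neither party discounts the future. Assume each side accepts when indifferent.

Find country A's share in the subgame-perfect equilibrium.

Round 2 (country A proposes): country B will accept anything ≥ 0, so country A offers 0 and keeps 600.
Round 1 (country B proposes): rejecting gives country A an expected 0.8 × 600 = 480, so country B offers 480, keeping 120.

480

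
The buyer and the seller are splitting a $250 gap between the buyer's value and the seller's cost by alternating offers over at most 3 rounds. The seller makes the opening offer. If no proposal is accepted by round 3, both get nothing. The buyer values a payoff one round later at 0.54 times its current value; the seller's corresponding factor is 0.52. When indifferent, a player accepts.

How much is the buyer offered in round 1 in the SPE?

Work backward from the last round.
Round 3 (the seller proposes): the buyer will accept anything ≥ 0, so the seller offers 0 and keeps 250.
Round 2 (the buyer proposes): the seller can get 250 next round, worth 0.52 × 250 = 130 now. The buyer offers 130 and keeps 250 − 130 = 120.
Round 1 (the seller proposes): the buyer can get 120 next round, worth 0.54 × 120 = 64.8 now; the seller offers that and keeps 185.2.

64.8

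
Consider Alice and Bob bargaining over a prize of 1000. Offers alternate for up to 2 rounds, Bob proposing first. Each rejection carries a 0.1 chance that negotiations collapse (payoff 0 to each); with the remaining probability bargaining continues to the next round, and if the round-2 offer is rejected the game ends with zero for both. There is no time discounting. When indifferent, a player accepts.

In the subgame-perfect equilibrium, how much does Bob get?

By backward induction:
Round 2 (Alice proposes): rejection yields 0 for Bob; Alice offers 0 and keeps 1000.
Round 1 (Bob proposes): rejecting gives Alice an expected 0.9 × 1000 = 900; Bob offers that and keeps 100.

100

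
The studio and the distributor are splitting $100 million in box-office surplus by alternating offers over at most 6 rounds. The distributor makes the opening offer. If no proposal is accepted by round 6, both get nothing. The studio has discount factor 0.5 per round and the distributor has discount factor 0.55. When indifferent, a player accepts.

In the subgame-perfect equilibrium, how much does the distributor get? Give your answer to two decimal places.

67.53

Round 6 (the studio proposes): the distributor will accept anything ≥ 0, so the studio offers 0 and keeps 100.
Round 5 (the distributor proposes): the studio can get 100 next round, worth 0.5 × 100 = 50 now, so the distributor offers 50, keeping 50.
Round 4 (the studio proposes): the distributor can get 50 next round, worth 0.55 × 50 = 27.5 now, so the studio offers 27.5, keeping 72.5.
Round 3 (the distributor proposes): the studio can get 72.5 next round, worth 0.5 × 72.5 = 36.25 now; the distributor offers that and keeps 63.75.
Round 2 (the studio proposes): the distributor can get 63.75 next round, worth 0.55 × 63.75 = 35.0625 now; the studio offers that and keeps 64.9375.
Round 1 (the distributor proposes): the studio can get 64.9375 next round, worth 0.5 × 64.9375 = 32.46875 now; the distributor offers that and keeps 67.53125.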